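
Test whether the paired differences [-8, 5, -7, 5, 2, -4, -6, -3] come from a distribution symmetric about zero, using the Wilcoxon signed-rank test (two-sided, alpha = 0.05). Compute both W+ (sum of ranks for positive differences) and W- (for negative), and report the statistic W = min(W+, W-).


Step 1: Drop any zero differences (none here) and take |d_i|.
|d| = [8, 5, 7, 5, 2, 4, 6, 3]
Step 2: Midrank |d_i| (ties get averaged ranks).
ranks: |8|->8, |5|->4.5, |7|->7, |5|->4.5, |2|->1, |4|->3, |6|->6, |3|->2
Step 3: Attach original signs; sum ranks with positive sign and with negative sign.
W+ = 4.5 + 4.5 + 1 = 10
W- = 8 + 7 + 3 + 6 + 2 = 26
(Check: W+ + W- = 36 should equal n(n+1)/2 = 36.)
Step 4: Test statistic W = min(W+, W-) = 10.
Step 5: Ties in |d|, so use the tie-corrected normal approximation.
        E[W] = n(n+1)/4 = 8*9/4 = 18.
        Tie groups: |d|=5 (t=2); sum(t^3 - t) = 6.
        Var[W] = n(n+1)(2n+1)/24 - sum(t^3-t)/48 = 1224/24 - 6/48 = 50.875.
        z = (W - E[W]) / sqrt(Var[W]) = (10 - 18) / 7.1327 = -1.1216.
        Two-sided p = 2*Phi(z) = 0.262033.
Step 6: alpha = 0.05. fail to reject H0.

W+ = 10, W- = 26, W = min = 10, p = 0.262033, fail to reject H0.


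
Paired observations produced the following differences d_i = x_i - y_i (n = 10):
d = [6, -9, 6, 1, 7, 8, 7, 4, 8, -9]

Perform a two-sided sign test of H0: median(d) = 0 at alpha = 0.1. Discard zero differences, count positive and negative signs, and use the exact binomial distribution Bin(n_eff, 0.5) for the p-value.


Step 1: Discard zero differences. Original n = 10; n_eff = number of nonzero differences = 10.
Nonzero differences (with sign): +6, -9, +6, +1, +7, +8, +7, +4, +8, -9
Step 2: Count signs: positive = 8, negative = 2.
Step 3: Under H0: P(positive) = 0.5, so the number of positives S ~ Bin(10, 0.5).
Step 4: Two-sided exact p-value = sum of Bin(10,0.5) probabilities at or below the observed probability = 0.109375.
Step 5: alpha = 0.1. fail to reject H0.

n_eff = 10, pos = 8, neg = 2, p = 0.109375, fail to reject H0.


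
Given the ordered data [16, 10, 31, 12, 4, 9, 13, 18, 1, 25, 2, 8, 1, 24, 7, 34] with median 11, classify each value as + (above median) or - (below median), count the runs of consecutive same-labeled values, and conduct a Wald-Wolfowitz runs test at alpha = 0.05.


Step 1: Compute median = 11; label A = above, B = below.
Labels in order: ABAABBAABABBBABA  (n_A = 8, n_B = 8)
Step 2: Count runs R = 11.
Step 3: Under H0 (random ordering), E[R] = 2*n_A*n_B/(n_A+n_B) + 1 = 2*8*8/16 + 1 = 9.0000.
        Var[R] = 2*n_A*n_B*(2*n_A*n_B - n_A - n_B) / ((n_A+n_B)^2 * (n_A+n_B-1)) = 14336/3840 = 3.7333.
        SD[R] = 1.9322.
Step 4: Continuity-corrected z = (R - 0.5 - E[R]) / SD[R] = (11 - 0.5 - 9.0000) / 1.9322 = 0.7763.
Step 5: Two-sided p-value via normal approximation = 2*(1 - Phi(|z|)) = 0.437558.
Step 6: alpha = 0.05. fail to reject H0.

R = 11, z = 0.7763, p = 0.437558, fail to reject H0.


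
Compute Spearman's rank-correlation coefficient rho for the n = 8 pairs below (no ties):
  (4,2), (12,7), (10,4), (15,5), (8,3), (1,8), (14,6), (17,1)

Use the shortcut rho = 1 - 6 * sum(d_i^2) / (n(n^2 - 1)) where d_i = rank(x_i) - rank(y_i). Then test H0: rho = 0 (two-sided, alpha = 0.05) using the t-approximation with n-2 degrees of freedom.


Step 1: Rank x and y separately (midranks; no ties here).
rank(x): 4->2, 12->5, 10->4, 15->7, 8->3, 1->1, 14->6, 17->8
rank(y): 2->2, 7->7, 4->4, 5->5, 3->3, 8->8, 6->6, 1->1
Step 2: d_i = R_x(i) - R_y(i); compute d_i^2.
  (2-2)^2=0, (5-7)^2=4, (4-4)^2=0, (7-5)^2=4, (3-3)^2=0, (1-8)^2=49, (6-6)^2=0, (8-1)^2=49
sum(d^2) = 106.
Step 3: rho = 1 - 6*106 / (8*(8^2 - 1)) = 1 - 636/504 = -0.261905.
Step 4: Under H0, t = rho * sqrt((n-2)/(1-rho^2)) = -0.6647 ~ t(6).
Step 5: Two-sided p-value from the t-distribution with 6 df = 0.530923.
Step 6: alpha = 0.05. fail to reject H0.

rho = -0.2619, p = 0.530923, fail to reject H0 at alpha = 0.05.


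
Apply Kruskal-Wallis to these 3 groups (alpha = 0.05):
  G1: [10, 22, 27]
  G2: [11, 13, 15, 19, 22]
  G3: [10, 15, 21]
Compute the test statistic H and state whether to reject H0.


Step 1: Combine all N = 11 observations and assign midranks.
sorted (value, group, rank): (10,G1,1.5), (10,G3,1.5), (11,G2,3), (13,G2,4), (15,G2,5.5), (15,G3,5.5), (19,G2,7), (21,G3,8), (22,G1,9.5), (22,G2,9.5), (27,G1,11)
Step 2: Sum ranks within each group.
R_1 = 22 (n_1 = 3)
R_2 = 29 (n_2 = 5)
R_3 = 15 (n_3 = 3)
Step 3: H = 12/(N(N+1)) * sum(R_i^2/n_i) - 3(N+1)
     = 12/(11*12) * (22^2/3 + 29^2/5 + 15^2/3) - 3*12
     = 0.090909 * 404.533 - 36
     = 0.775758.
Step 4: Ties present; correction factor C = 1 - 18/(11^3 - 11) = 0.986364. Corrected H = 0.775758 / 0.986364 = 0.786482.
Step 5: Under H0, H ~ chi^2(2); p-value = 0.674866.
Step 6: alpha = 0.05. fail to reject H0.

H = 0.7865, df = 2, p = 0.674866, fail to reject H0.


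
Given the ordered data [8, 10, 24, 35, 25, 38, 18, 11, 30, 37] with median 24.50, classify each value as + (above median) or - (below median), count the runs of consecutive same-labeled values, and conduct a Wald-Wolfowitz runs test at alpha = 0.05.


Step 1: Compute median = 24.50; label A = above, B = below.
Labels in order: BBBAAABBAA  (n_A = 5, n_B = 5)
Step 2: Count runs R = 4.
Step 3: Under H0 (random ordering), E[R] = 2*n_A*n_B/(n_A+n_B) + 1 = 2*5*5/10 + 1 = 6.0000.
        Var[R] = 2*n_A*n_B*(2*n_A*n_B - n_A - n_B) / ((n_A+n_B)^2 * (n_A+n_B-1)) = 2000/900 = 2.2222.
        SD[R] = 1.4907.
Step 4: Continuity-corrected z = (R + 0.5 - E[R]) / SD[R] = (4 + 0.5 - 6.0000) / 1.4907 = -1.0062.
Step 5: Two-sided p-value via normal approximation = 2*(1 - Phi(|z|)) = 0.314305.
Step 6: alpha = 0.05. fail to reject H0.

R = 4, z = -1.0062, p = 0.314305, fail to reject H0.


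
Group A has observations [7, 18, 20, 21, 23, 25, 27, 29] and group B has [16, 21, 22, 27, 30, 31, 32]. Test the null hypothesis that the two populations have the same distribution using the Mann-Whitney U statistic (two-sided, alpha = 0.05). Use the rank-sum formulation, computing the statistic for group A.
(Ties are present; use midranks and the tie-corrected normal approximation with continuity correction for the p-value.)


Step 1: Combine and sort all 15 observations; assign midranks.
sorted (value, group): (7,X), (16,Y), (18,X), (20,X), (21,X), (21,Y), (22,Y), (23,X), (25,X), (27,X), (27,Y), (29,X), (30,Y), (31,Y), (32,Y)
ranks: 7->1, 16->2, 18->3, 20->4, 21->5.5, 21->5.5, 22->7, 23->8, 25->9, 27->10.5, 27->10.5, 29->12, 30->13, 31->14, 32->15
Step 2: Rank sum for X: R1 = 1 + 3 + 4 + 5.5 + 8 + 9 + 10.5 + 12 = 53.
Step 3: U_X = R1 - n1(n1+1)/2 = 53 - 8*9/2 = 53 - 36 = 17.
       U_Y = n1*n2 - U_X = 56 - 17 = 39.
Step 4: Ties are present, so use the tie-corrected normal approximation (with continuity correction) for the p-value.
Step 5: p-value = 0.223485; compare to alpha = 0.05. fail to reject H0.

U_X = 17, p = 0.223485, fail to reject H0 at alpha = 0.05.


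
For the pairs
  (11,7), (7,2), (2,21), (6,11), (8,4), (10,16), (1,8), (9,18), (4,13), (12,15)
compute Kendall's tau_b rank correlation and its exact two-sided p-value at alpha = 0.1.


Step 1: Enumerate the 45 unordered pairs (i,j) with i<j and classify each by sign(x_j-x_i) * sign(y_j-y_i).
  (1,2):dx=-4,dy=-5->C; (1,3):dx=-9,dy=+14->D; (1,4):dx=-5,dy=+4->D; (1,5):dx=-3,dy=-3->C
  (1,6):dx=-1,dy=+9->D; (1,7):dx=-10,dy=+1->D; (1,8):dx=-2,dy=+11->D; (1,9):dx=-7,dy=+6->D
  (1,10):dx=+1,dy=+8->C; (2,3):dx=-5,dy=+19->D; (2,4):dx=-1,dy=+9->D; (2,5):dx=+1,dy=+2->C
  (2,6):dx=+3,dy=+14->C; (2,7):dx=-6,dy=+6->D; (2,8):dx=+2,dy=+16->C; (2,9):dx=-3,dy=+11->D
  (2,10):dx=+5,dy=+13->C; (3,4):dx=+4,dy=-10->D; (3,5):dx=+6,dy=-17->D; (3,6):dx=+8,dy=-5->D
  (3,7):dx=-1,dy=-13->C; (3,8):dx=+7,dy=-3->D; (3,9):dx=+2,dy=-8->D; (3,10):dx=+10,dy=-6->D
  (4,5):dx=+2,dy=-7->D; (4,6):dx=+4,dy=+5->C; (4,7):dx=-5,dy=-3->C; (4,8):dx=+3,dy=+7->C
  (4,9):dx=-2,dy=+2->D; (4,10):dx=+6,dy=+4->C; (5,6):dx=+2,dy=+12->C; (5,7):dx=-7,dy=+4->D
  (5,8):dx=+1,dy=+14->C; (5,9):dx=-4,dy=+9->D; (5,10):dx=+4,dy=+11->C; (6,7):dx=-9,dy=-8->C
  (6,8):dx=-1,dy=+2->D; (6,9):dx=-6,dy=-3->C; (6,10):dx=+2,dy=-1->D; (7,8):dx=+8,dy=+10->C
  (7,9):dx=+3,dy=+5->C; (7,10):dx=+11,dy=+7->C; (8,9):dx=-5,dy=-5->C; (8,10):dx=+3,dy=-3->D
  (9,10):dx=+8,dy=+2->C
Step 2: C = 22, D = 23, total pairs = 45.
Step 3: tau = (C - D)/(n(n-1)/2) = (22 - 23)/45 = -0.022222.
Step 4: Exact two-sided p-value (enumerate n! = 3628800 permutations of y under H0): p = 1.000000.
Step 5: alpha = 0.1. fail to reject H0.

tau_b = -0.0222 (C=22, D=23), p = 1.000000, fail to reject H0.


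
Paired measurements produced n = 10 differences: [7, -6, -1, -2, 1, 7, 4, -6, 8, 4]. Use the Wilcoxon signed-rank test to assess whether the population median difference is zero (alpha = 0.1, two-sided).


Step 1: Drop any zero differences (none here) and take |d_i|.
|d| = [7, 6, 1, 2, 1, 7, 4, 6, 8, 4]
Step 2: Midrank |d_i| (ties get averaged ranks).
ranks: |7|->8.5, |6|->6.5, |1|->1.5, |2|->3, |1|->1.5, |7|->8.5, |4|->4.5, |6|->6.5, |8|->10, |4|->4.5
Step 3: Attach original signs; sum ranks with positive sign and with negative sign.
W+ = 8.5 + 1.5 + 8.5 + 4.5 + 10 + 4.5 = 37.5
W- = 6.5 + 1.5 + 3 + 6.5 = 17.5
(Check: W+ + W- = 55 should equal n(n+1)/2 = 55.)
Step 4: Test statistic W = min(W+, W-) = 17.5.
Step 5: Ties in |d|, so use the tie-corrected normal approximation.
        E[W] = n(n+1)/4 = 10*11/4 = 27.5.
        Tie groups: |d|=1 (t=2), |d|=4 (t=2), |d|=6 (t=2), |d|=7 (t=2); sum(t^3 - t) = 24.
        Var[W] = n(n+1)(2n+1)/24 - sum(t^3-t)/48 = 2310/24 - 24/48 = 95.75.
        z = (W - E[W]) / sqrt(Var[W]) = (17.5 - 27.5) / 9.7852 = -1.0220.
        Two-sided p = 2*Phi(z) = 0.306803.
Step 6: alpha = 0.1. fail to reject H0.

W+ = 37.5, W- = 17.5, W = min = 17.5, p = 0.306803, fail to reject H0.


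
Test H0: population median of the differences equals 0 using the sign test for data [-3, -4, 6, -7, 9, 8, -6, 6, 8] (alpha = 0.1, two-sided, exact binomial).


Step 1: Discard zero differences. Original n = 9; n_eff = number of nonzero differences = 9.
Nonzero differences (with sign): -3, -4, +6, -7, +9, +8, -6, +6, +8
Step 2: Count signs: positive = 5, negative = 4.
Step 3: Under H0: P(positive) = 0.5, so the number of positives S ~ Bin(9, 0.5).
Step 4: Two-sided exact p-value = sum of Bin(9,0.5) probabilities at or below the observed probability = 1.000000.
Step 5: alpha = 0.1. fail to reject H0.

n_eff = 9, pos = 5, neg = 4, p = 1.000000, fail to reject H0.


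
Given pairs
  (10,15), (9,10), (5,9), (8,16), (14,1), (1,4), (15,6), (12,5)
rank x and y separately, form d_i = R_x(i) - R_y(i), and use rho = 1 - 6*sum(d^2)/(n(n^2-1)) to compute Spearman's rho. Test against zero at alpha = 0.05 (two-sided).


Step 1: Rank x and y separately (midranks; no ties here).
rank(x): 10->5, 9->4, 5->2, 8->3, 14->7, 1->1, 15->8, 12->6
rank(y): 15->7, 10->6, 9->5, 16->8, 1->1, 4->2, 6->4, 5->3
Step 2: d_i = R_x(i) - R_y(i); compute d_i^2.
  (5-7)^2=4, (4-6)^2=4, (2-5)^2=9, (3-8)^2=25, (7-1)^2=36, (1-2)^2=1, (8-4)^2=16, (6-3)^2=9
sum(d^2) = 104.
Step 3: rho = 1 - 6*104 / (8*(8^2 - 1)) = 1 - 624/504 = -0.238095.
Step 4: Under H0, t = rho * sqrt((n-2)/(1-rho^2)) = -0.6005 ~ t(6).
Step 5: Two-sided p-value from the t-distribution with 6 df = 0.570156.
Step 6: alpha = 0.05. fail to reject H0.

rho = -0.2381, p = 0.570156, fail to reject H0 at alpha = 0.05.


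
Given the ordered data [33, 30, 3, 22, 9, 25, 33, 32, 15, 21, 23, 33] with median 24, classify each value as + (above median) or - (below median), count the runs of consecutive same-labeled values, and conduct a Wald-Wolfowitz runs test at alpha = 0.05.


Step 1: Compute median = 24; label A = above, B = below.
Labels in order: AABBBAAABBBA  (n_A = 6, n_B = 6)
Step 2: Count runs R = 5.
Step 3: Under H0 (random ordering), E[R] = 2*n_A*n_B/(n_A+n_B) + 1 = 2*6*6/12 + 1 = 7.0000.
        Var[R] = 2*n_A*n_B*(2*n_A*n_B - n_A - n_B) / ((n_A+n_B)^2 * (n_A+n_B-1)) = 4320/1584 = 2.7273.
        SD[R] = 1.6514.
Step 4: Continuity-corrected z = (R + 0.5 - E[R]) / SD[R] = (5 + 0.5 - 7.0000) / 1.6514 = -0.9083.
Step 5: Two-sided p-value via normal approximation = 2*(1 - Phi(|z|)) = 0.363722.
Step 6: alpha = 0.05. fail to reject H0.

R = 5, z = -0.9083, p = 0.363722, fail to reject H0.


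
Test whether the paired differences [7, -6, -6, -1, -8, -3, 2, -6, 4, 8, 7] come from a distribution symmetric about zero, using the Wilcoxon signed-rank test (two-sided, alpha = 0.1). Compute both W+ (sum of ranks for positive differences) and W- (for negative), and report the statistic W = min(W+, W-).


Step 1: Drop any zero differences (none here) and take |d_i|.
|d| = [7, 6, 6, 1, 8, 3, 2, 6, 4, 8, 7]
Step 2: Midrank |d_i| (ties get averaged ranks).
ranks: |7|->8.5, |6|->6, |6|->6, |1|->1, |8|->10.5, |3|->3, |2|->2, |6|->6, |4|->4, |8|->10.5, |7|->8.5
Step 3: Attach original signs; sum ranks with positive sign and with negative sign.
W+ = 8.5 + 2 + 4 + 10.5 + 8.5 = 33.5
W- = 6 + 6 + 1 + 10.5 + 3 + 6 = 32.5
(Check: W+ + W- = 66 should equal n(n+1)/2 = 66.)
Step 4: Test statistic W = min(W+, W-) = 32.5.
Step 5: Ties in |d|, so use the tie-corrected normal approximation.
        E[W] = n(n+1)/4 = 11*12/4 = 33.
        Tie groups: |d|=6 (t=3), |d|=7 (t=2), |d|=8 (t=2); sum(t^3 - t) = 36.
        Var[W] = n(n+1)(2n+1)/24 - sum(t^3-t)/48 = 3036/24 - 36/48 = 125.75.
        z = (W - E[W]) / sqrt(Var[W]) = (32.5 - 33) / 11.2138 = -0.0446.
        Two-sided p = 2*Phi(z) = 0.964436.
Step 6: alpha = 0.1. fail to reject H0.

W+ = 33.5, W- = 32.5, W = min = 32.5, p = 0.964436, fail to reject H0.


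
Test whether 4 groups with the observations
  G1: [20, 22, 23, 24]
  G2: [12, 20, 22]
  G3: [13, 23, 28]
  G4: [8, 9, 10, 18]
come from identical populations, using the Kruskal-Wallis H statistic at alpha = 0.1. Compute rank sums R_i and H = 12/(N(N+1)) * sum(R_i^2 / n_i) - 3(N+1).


Step 1: Combine all N = 14 observations and assign midranks.
sorted (value, group, rank): (8,G4,1), (9,G4,2), (10,G4,3), (12,G2,4), (13,G3,5), (18,G4,6), (20,G1,7.5), (20,G2,7.5), (22,G1,9.5), (22,G2,9.5), (23,G1,11.5), (23,G3,11.5), (24,G1,13), (28,G3,14)
Step 2: Sum ranks within each group.
R_1 = 41.5 (n_1 = 4)
R_2 = 21 (n_2 = 3)
R_3 = 30.5 (n_3 = 3)
R_4 = 12 (n_4 = 4)
Step 3: H = 12/(N(N+1)) * sum(R_i^2/n_i) - 3(N+1)
     = 12/(14*15) * (41.5^2/4 + 21^2/3 + 30.5^2/3 + 12^2/4) - 3*15
     = 0.057143 * 923.646 - 45
     = 7.779762.
Step 4: Ties present; correction factor C = 1 - 18/(14^3 - 14) = 0.993407. Corrected H = 7.779762 / 0.993407 = 7.831397.
Step 5: Under H0, H ~ chi^2(3); p-value = 0.049628.
Step 6: alpha = 0.1. reject H0.

H = 7.8314, df = 3, p = 0.049628, reject H0.


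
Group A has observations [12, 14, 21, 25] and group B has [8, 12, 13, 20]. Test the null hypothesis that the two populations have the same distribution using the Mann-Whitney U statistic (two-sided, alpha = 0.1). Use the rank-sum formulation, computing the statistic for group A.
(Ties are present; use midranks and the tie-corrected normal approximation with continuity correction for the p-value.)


Step 1: Combine and sort all 8 observations; assign midranks.
sorted (value, group): (8,Y), (12,X), (12,Y), (13,Y), (14,X), (20,Y), (21,X), (25,X)
ranks: 8->1, 12->2.5, 12->2.5, 13->4, 14->5, 20->6, 21->7, 25->8
Step 2: Rank sum for X: R1 = 2.5 + 5 + 7 + 8 = 22.5.
Step 3: U_X = R1 - n1(n1+1)/2 = 22.5 - 4*5/2 = 22.5 - 10 = 12.5.
       U_Y = n1*n2 - U_X = 16 - 12.5 = 3.5.
Step 4: Ties are present, so use the tie-corrected normal approximation (with continuity correction) for the p-value.
Step 5: p-value = 0.245383; compare to alpha = 0.1. fail to reject H0.

U_X = 12.5, p = 0.245383, fail to reject H0 at alpha = 0.1.


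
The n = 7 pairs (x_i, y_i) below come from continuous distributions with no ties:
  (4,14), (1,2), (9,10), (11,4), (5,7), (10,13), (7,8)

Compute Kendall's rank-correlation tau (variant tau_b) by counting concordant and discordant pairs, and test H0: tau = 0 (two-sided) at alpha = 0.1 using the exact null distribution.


Step 1: Enumerate the 21 unordered pairs (i,j) with i<j and classify each by sign(x_j-x_i) * sign(y_j-y_i).
  (1,2):dx=-3,dy=-12->C; (1,3):dx=+5,dy=-4->D; (1,4):dx=+7,dy=-10->D; (1,5):dx=+1,dy=-7->D
  (1,6):dx=+6,dy=-1->D; (1,7):dx=+3,dy=-6->D; (2,3):dx=+8,dy=+8->C; (2,4):dx=+10,dy=+2->C
  (2,5):dx=+4,dy=+5->C; (2,6):dx=+9,dy=+11->C; (2,7):dx=+6,dy=+6->C; (3,4):dx=+2,dy=-6->D
  (3,5):dx=-4,dy=-3->C; (3,6):dx=+1,dy=+3->C; (3,7):dx=-2,dy=-2->C; (4,5):dx=-6,dy=+3->D
  (4,6):dx=-1,dy=+9->D; (4,7):dx=-4,dy=+4->D; (5,6):dx=+5,dy=+6->C; (5,7):dx=+2,dy=+1->C
  (6,7):dx=-3,dy=-5->C
Step 2: C = 12, D = 9, total pairs = 21.
Step 3: tau = (C - D)/(n(n-1)/2) = (12 - 9)/21 = 0.142857.
Step 4: Exact two-sided p-value (enumerate n! = 5040 permutations of y under H0): p = 0.772619.
Step 5: alpha = 0.1. fail to reject H0.

tau_b = 0.1429 (C=12, D=9), p = 0.772619, fail to reject H0.


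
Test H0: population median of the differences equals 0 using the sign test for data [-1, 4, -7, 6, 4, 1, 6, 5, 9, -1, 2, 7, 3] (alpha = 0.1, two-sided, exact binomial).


Step 1: Discard zero differences. Original n = 13; n_eff = number of nonzero differences = 13.
Nonzero differences (with sign): -1, +4, -7, +6, +4, +1, +6, +5, +9, -1, +2, +7, +3
Step 2: Count signs: positive = 10, negative = 3.
Step 3: Under H0: P(positive) = 0.5, so the number of positives S ~ Bin(13, 0.5).
Step 4: Two-sided exact p-value = sum of Bin(13,0.5) probabilities at or below the observed probability = 0.092285.
Step 5: alpha = 0.1. reject H0.

n_eff = 13, pos = 10, neg = 3, p = 0.092285, reject H0.


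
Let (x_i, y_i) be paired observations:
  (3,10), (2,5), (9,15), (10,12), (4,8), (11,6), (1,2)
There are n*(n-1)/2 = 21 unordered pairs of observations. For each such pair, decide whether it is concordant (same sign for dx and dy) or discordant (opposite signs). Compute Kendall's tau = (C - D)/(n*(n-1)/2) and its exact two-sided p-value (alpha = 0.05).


Step 1: Enumerate the 21 unordered pairs (i,j) with i<j and classify each by sign(x_j-x_i) * sign(y_j-y_i).
  (1,2):dx=-1,dy=-5->C; (1,3):dx=+6,dy=+5->C; (1,4):dx=+7,dy=+2->C; (1,5):dx=+1,dy=-2->D
  (1,6):dx=+8,dy=-4->D; (1,7):dx=-2,dy=-8->C; (2,3):dx=+7,dy=+10->C; (2,4):dx=+8,dy=+7->C
  (2,5):dx=+2,dy=+3->C; (2,6):dx=+9,dy=+1->C; (2,7):dx=-1,dy=-3->C; (3,4):dx=+1,dy=-3->D
  (3,5):dx=-5,dy=-7->C; (3,6):dx=+2,dy=-9->D; (3,7):dx=-8,dy=-13->C; (4,5):dx=-6,dy=-4->C
  (4,6):dx=+1,dy=-6->D; (4,7):dx=-9,dy=-10->C; (5,6):dx=+7,dy=-2->D; (5,7):dx=-3,dy=-6->C
  (6,7):dx=-10,dy=-4->C
Step 2: C = 15, D = 6, total pairs = 21.
Step 3: tau = (C - D)/(n(n-1)/2) = (15 - 6)/21 = 0.428571.
Step 4: Exact two-sided p-value (enumerate n! = 5040 permutations of y under H0): p = 0.238889.
Step 5: alpha = 0.05. fail to reject H0.

tau_b = 0.4286 (C=15, D=6), p = 0.238889, fail to reject H0.


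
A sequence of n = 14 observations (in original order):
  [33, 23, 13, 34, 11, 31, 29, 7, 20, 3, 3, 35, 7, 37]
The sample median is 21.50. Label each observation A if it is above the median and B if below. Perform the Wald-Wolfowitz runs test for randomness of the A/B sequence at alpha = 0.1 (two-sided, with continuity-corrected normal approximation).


Step 1: Compute median = 21.50; label A = above, B = below.
Labels in order: AABABAABBBBABA  (n_A = 7, n_B = 7)
Step 2: Count runs R = 9.
Step 3: Under H0 (random ordering), E[R] = 2*n_A*n_B/(n_A+n_B) + 1 = 2*7*7/14 + 1 = 8.0000.
        Var[R] = 2*n_A*n_B*(2*n_A*n_B - n_A - n_B) / ((n_A+n_B)^2 * (n_A+n_B-1)) = 8232/2548 = 3.2308.
        SD[R] = 1.7974.
Step 4: Continuity-corrected z = (R - 0.5 - E[R]) / SD[R] = (9 - 0.5 - 8.0000) / 1.7974 = 0.2782.
Step 5: Two-sided p-value via normal approximation = 2*(1 - Phi(|z|)) = 0.780879.
Step 6: alpha = 0.1. fail to reject H0.

R = 9, z = 0.2782, p = 0.780879, fail to reject H0.


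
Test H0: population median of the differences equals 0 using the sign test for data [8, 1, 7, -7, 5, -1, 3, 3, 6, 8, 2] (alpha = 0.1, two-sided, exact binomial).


Step 1: Discard zero differences. Original n = 11; n_eff = number of nonzero differences = 11.
Nonzero differences (with sign): +8, +1, +7, -7, +5, -1, +3, +3, +6, +8, +2
Step 2: Count signs: positive = 9, negative = 2.
Step 3: Under H0: P(positive) = 0.5, so the number of positives S ~ Bin(11, 0.5).
Step 4: Two-sided exact p-value = sum of Bin(11,0.5) probabilities at or below the observed probability = 0.065430.
Step 5: alpha = 0.1. reject H0.

n_eff = 11, pos = 9, neg = 2, p = 0.065430, reject H0.


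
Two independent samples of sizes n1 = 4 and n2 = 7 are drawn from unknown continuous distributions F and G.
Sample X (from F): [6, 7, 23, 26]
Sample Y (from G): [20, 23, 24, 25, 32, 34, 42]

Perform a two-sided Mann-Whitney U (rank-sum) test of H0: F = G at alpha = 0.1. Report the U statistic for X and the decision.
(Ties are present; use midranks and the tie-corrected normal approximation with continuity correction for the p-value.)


Step 1: Combine and sort all 11 observations; assign midranks.
sorted (value, group): (6,X), (7,X), (20,Y), (23,X), (23,Y), (24,Y), (25,Y), (26,X), (32,Y), (34,Y), (42,Y)
ranks: 6->1, 7->2, 20->3, 23->4.5, 23->4.5, 24->6, 25->7, 26->8, 32->9, 34->10, 42->11
Step 2: Rank sum for X: R1 = 1 + 2 + 4.5 + 8 = 15.5.
Step 3: U_X = R1 - n1(n1+1)/2 = 15.5 - 4*5/2 = 15.5 - 10 = 5.5.
       U_Y = n1*n2 - U_X = 28 - 5.5 = 22.5.
Step 4: Ties are present, so use the tie-corrected normal approximation (with continuity correction) for the p-value.
Step 5: p-value = 0.129695; compare to alpha = 0.1. fail to reject H0.

U_X = 5.5, p = 0.129695, fail to reject H0 at alpha = 0.1.


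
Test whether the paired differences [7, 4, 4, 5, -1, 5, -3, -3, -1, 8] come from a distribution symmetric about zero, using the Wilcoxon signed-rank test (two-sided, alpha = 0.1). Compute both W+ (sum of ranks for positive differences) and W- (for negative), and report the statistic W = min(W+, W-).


Step 1: Drop any zero differences (none here) and take |d_i|.
|d| = [7, 4, 4, 5, 1, 5, 3, 3, 1, 8]
Step 2: Midrank |d_i| (ties get averaged ranks).
ranks: |7|->9, |4|->5.5, |4|->5.5, |5|->7.5, |1|->1.5, |5|->7.5, |3|->3.5, |3|->3.5, |1|->1.5, |8|->10
Step 3: Attach original signs; sum ranks with positive sign and with negative sign.
W+ = 9 + 5.5 + 5.5 + 7.5 + 7.5 + 10 = 45
W- = 1.5 + 3.5 + 3.5 + 1.5 = 10
(Check: W+ + W- = 55 should equal n(n+1)/2 = 55.)
Step 4: Test statistic W = min(W+, W-) = 10.
Step 5: Ties in |d|, so use the tie-corrected normal approximation.
        E[W] = n(n+1)/4 = 10*11/4 = 27.5.
        Tie groups: |d|=1 (t=2), |d|=3 (t=2), |d|=4 (t=2), |d|=5 (t=2); sum(t^3 - t) = 24.
        Var[W] = n(n+1)(2n+1)/24 - sum(t^3-t)/48 = 2310/24 - 24/48 = 95.75.
        z = (W - E[W]) / sqrt(Var[W]) = (10 - 27.5) / 9.7852 = -1.7884.
        Two-sided p = 2*Phi(z) = 0.073709.
Step 6: alpha = 0.1. reject H0.

W+ = 45, W- = 10, W = min = 10, p = 0.073709, reject H0.


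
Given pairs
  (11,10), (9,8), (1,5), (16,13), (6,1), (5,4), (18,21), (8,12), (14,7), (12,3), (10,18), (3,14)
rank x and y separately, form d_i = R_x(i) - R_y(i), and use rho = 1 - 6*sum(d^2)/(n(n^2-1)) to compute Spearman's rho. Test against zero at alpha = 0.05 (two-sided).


Step 1: Rank x and y separately (midranks; no ties here).
rank(x): 11->8, 9->6, 1->1, 16->11, 6->4, 5->3, 18->12, 8->5, 14->10, 12->9, 10->7, 3->2
rank(y): 10->7, 8->6, 5->4, 13->9, 1->1, 4->3, 21->12, 12->8, 7->5, 3->2, 18->11, 14->10
Step 2: d_i = R_x(i) - R_y(i); compute d_i^2.
  (8-7)^2=1, (6-6)^2=0, (1-4)^2=9, (11-9)^2=4, (4-1)^2=9, (3-3)^2=0, (12-12)^2=0, (5-8)^2=9, (10-5)^2=25, (9-2)^2=49, (7-11)^2=16, (2-10)^2=64
sum(d^2) = 186.
Step 3: rho = 1 - 6*186 / (12*(12^2 - 1)) = 1 - 1116/1716 = 0.349650.
Step 4: Under H0, t = rho * sqrt((n-2)/(1-rho^2)) = 1.1802 ~ t(10).
Step 5: Two-sided p-value from the t-distribution with 10 df = 0.265239.
Step 6: alpha = 0.05. fail to reject H0.

rho = 0.3497, p = 0.265239, fail to reject H0 at alpha = 0.05.


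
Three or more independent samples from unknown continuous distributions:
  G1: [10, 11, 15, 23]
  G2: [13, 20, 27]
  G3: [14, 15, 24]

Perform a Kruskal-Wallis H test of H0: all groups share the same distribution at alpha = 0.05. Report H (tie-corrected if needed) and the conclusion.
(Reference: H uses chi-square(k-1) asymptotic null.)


Step 1: Combine all N = 10 observations and assign midranks.
sorted (value, group, rank): (10,G1,1), (11,G1,2), (13,G2,3), (14,G3,4), (15,G1,5.5), (15,G3,5.5), (20,G2,7), (23,G1,8), (24,G3,9), (27,G2,10)
Step 2: Sum ranks within each group.
R_1 = 16.5 (n_1 = 4)
R_2 = 20 (n_2 = 3)
R_3 = 18.5 (n_3 = 3)
Step 3: H = 12/(N(N+1)) * sum(R_i^2/n_i) - 3(N+1)
     = 12/(10*11) * (16.5^2/4 + 20^2/3 + 18.5^2/3) - 3*11
     = 0.109091 * 315.479 - 33
     = 1.415909.
Step 4: Ties present; correction factor C = 1 - 6/(10^3 - 10) = 0.993939. Corrected H = 1.415909 / 0.993939 = 1.424543.
Step 5: Under H0, H ~ chi^2(2); p-value = 0.490529.
Step 6: alpha = 0.05. fail to reject H0.

H = 1.4245, df = 2, p = 0.490529, fail to reject H0.


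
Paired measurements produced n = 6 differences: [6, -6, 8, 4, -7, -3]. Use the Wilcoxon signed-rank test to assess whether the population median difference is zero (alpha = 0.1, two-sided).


Step 1: Drop any zero differences (none here) and take |d_i|.
|d| = [6, 6, 8, 4, 7, 3]
Step 2: Midrank |d_i| (ties get averaged ranks).
ranks: |6|->3.5, |6|->3.5, |8|->6, |4|->2, |7|->5, |3|->1
Step 3: Attach original signs; sum ranks with positive sign and with negative sign.
W+ = 3.5 + 6 + 2 = 11.5
W- = 3.5 + 5 + 1 = 9.5
(Check: W+ + W- = 21 should equal n(n+1)/2 = 21.)
Step 4: Test statistic W = min(W+, W-) = 9.5.
Step 5: Ties in |d|, so use the tie-corrected normal approximation.
        E[W] = n(n+1)/4 = 6*7/4 = 10.5.
        Tie groups: |d|=6 (t=2); sum(t^3 - t) = 6.
        Var[W] = n(n+1)(2n+1)/24 - sum(t^3-t)/48 = 546/24 - 6/48 = 22.625.
        z = (W - E[W]) / sqrt(Var[W]) = (9.5 - 10.5) / 4.7566 = -0.2102.
        Two-sided p = 2*Phi(z) = 0.833484.
Step 6: alpha = 0.1. fail to reject H0.

W+ = 11.5, W- = 9.5, W = min = 9.5, p = 0.833484, fail to reject H0.


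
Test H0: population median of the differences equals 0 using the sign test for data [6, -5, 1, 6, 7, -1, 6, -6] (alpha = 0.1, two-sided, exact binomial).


Step 1: Discard zero differences. Original n = 8; n_eff = number of nonzero differences = 8.
Nonzero differences (with sign): +6, -5, +1, +6, +7, -1, +6, -6
Step 2: Count signs: positive = 5, negative = 3.
Step 3: Under H0: P(positive) = 0.5, so the number of positives S ~ Bin(8, 0.5).
Step 4: Two-sided exact p-value = sum of Bin(8,0.5) probabilities at or below the observed probability = 0.726562.
Step 5: alpha = 0.1. fail to reject H0.

n_eff = 8, pos = 5, neg = 3, p = 0.726562, fail to reject H0.


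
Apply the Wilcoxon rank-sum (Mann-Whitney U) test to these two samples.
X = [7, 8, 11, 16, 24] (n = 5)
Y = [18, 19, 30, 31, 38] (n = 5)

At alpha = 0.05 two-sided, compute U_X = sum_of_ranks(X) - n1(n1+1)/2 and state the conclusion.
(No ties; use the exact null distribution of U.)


Step 1: Combine and sort all 10 observations; assign midranks.
sorted (value, group): (7,X), (8,X), (11,X), (16,X), (18,Y), (19,Y), (24,X), (30,Y), (31,Y), (38,Y)
ranks: 7->1, 8->2, 11->3, 16->4, 18->5, 19->6, 24->7, 30->8, 31->9, 38->10
Step 2: Rank sum for X: R1 = 1 + 2 + 3 + 4 + 7 = 17.
Step 3: U_X = R1 - n1(n1+1)/2 = 17 - 5*6/2 = 17 - 15 = 2.
       U_Y = n1*n2 - U_X = 25 - 2 = 23.
Step 4: No ties, so the exact null distribution of U (based on enumerating the C(10,5) = 252 equally likely rank assignments) gives the two-sided p-value.
Step 5: p-value = 0.031746; compare to alpha = 0.05. reject H0.

U_X = 2, p = 0.031746, reject H0 at alpha = 0.05.


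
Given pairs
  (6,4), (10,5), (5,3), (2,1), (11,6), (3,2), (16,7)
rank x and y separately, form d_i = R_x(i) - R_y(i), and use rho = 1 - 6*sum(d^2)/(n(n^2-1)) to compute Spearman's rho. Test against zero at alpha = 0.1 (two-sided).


Step 1: Rank x and y separately (midranks; no ties here).
rank(x): 6->4, 10->5, 5->3, 2->1, 11->6, 3->2, 16->7
rank(y): 4->4, 5->5, 3->3, 1->1, 6->6, 2->2, 7->7
Step 2: d_i = R_x(i) - R_y(i); compute d_i^2.
  (4-4)^2=0, (5-5)^2=0, (3-3)^2=0, (1-1)^2=0, (6-6)^2=0, (2-2)^2=0, (7-7)^2=0
sum(d^2) = 0.
Step 3: rho = 1 - 6*0 / (7*(7^2 - 1)) = 1 - 0/336 = 1.000000.
Step 5: Two-sided p-value from the t-distribution with 5 df = 0.000000.
Step 6: alpha = 0.1. reject H0.

rho = 1.0000, p = 0.000000, reject H0 at alpha = 0.1.


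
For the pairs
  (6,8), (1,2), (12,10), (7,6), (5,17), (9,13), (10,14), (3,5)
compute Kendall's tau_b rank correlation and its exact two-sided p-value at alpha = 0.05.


Step 1: Enumerate the 28 unordered pairs (i,j) with i<j and classify each by sign(x_j-x_i) * sign(y_j-y_i).
  (1,2):dx=-5,dy=-6->C; (1,3):dx=+6,dy=+2->C; (1,4):dx=+1,dy=-2->D; (1,5):dx=-1,dy=+9->D
  (1,6):dx=+3,dy=+5->C; (1,7):dx=+4,dy=+6->C; (1,8):dx=-3,dy=-3->C; (2,3):dx=+11,dy=+8->C
  (2,4):dx=+6,dy=+4->C; (2,5):dx=+4,dy=+15->C; (2,6):dx=+8,dy=+11->C; (2,7):dx=+9,dy=+12->C
  (2,8):dx=+2,dy=+3->C; (3,4):dx=-5,dy=-4->C; (3,5):dx=-7,dy=+7->D; (3,6):dx=-3,dy=+3->D
  (3,7):dx=-2,dy=+4->D; (3,8):dx=-9,dy=-5->C; (4,5):dx=-2,dy=+11->D; (4,6):dx=+2,dy=+7->C
  (4,7):dx=+3,dy=+8->C; (4,8):dx=-4,dy=-1->C; (5,6):dx=+4,dy=-4->D; (5,7):dx=+5,dy=-3->D
  (5,8):dx=-2,dy=-12->C; (6,7):dx=+1,dy=+1->C; (6,8):dx=-6,dy=-8->C; (7,8):dx=-7,dy=-9->C
Step 2: C = 20, D = 8, total pairs = 28.
Step 3: tau = (C - D)/(n(n-1)/2) = (20 - 8)/28 = 0.428571.
Step 4: Exact two-sided p-value (enumerate n! = 40320 permutations of y under H0): p = 0.178869.
Step 5: alpha = 0.05. fail to reject H0.

tau_b = 0.4286 (C=20, D=8), p = 0.178869, fail to reject H0.


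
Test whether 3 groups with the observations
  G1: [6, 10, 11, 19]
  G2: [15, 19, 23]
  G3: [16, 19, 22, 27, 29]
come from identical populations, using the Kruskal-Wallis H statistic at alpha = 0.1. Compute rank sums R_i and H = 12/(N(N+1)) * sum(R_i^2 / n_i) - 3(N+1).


Step 1: Combine all N = 12 observations and assign midranks.
sorted (value, group, rank): (6,G1,1), (10,G1,2), (11,G1,3), (15,G2,4), (16,G3,5), (19,G1,7), (19,G2,7), (19,G3,7), (22,G3,9), (23,G2,10), (27,G3,11), (29,G3,12)
Step 2: Sum ranks within each group.
R_1 = 13 (n_1 = 4)
R_2 = 21 (n_2 = 3)
R_3 = 44 (n_3 = 5)
Step 3: H = 12/(N(N+1)) * sum(R_i^2/n_i) - 3(N+1)
     = 12/(12*13) * (13^2/4 + 21^2/3 + 44^2/5) - 3*13
     = 0.076923 * 576.45 - 39
     = 5.342308.
Step 4: Ties present; correction factor C = 1 - 24/(12^3 - 12) = 0.986014. Corrected H = 5.342308 / 0.986014 = 5.418085.
Step 5: Under H0, H ~ chi^2(2); p-value = 0.066601.
Step 6: alpha = 0.1. reject H0.

H = 5.4181, df = 2, p = 0.066601, reject H0.


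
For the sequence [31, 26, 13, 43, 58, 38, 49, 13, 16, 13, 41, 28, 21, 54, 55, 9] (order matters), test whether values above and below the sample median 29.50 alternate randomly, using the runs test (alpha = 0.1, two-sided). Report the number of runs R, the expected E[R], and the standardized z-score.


Step 1: Compute median = 29.50; label A = above, B = below.
Labels in order: ABBAAAABBBABBAAB  (n_A = 8, n_B = 8)
Step 2: Count runs R = 8.
Step 3: Under H0 (random ordering), E[R] = 2*n_A*n_B/(n_A+n_B) + 1 = 2*8*8/16 + 1 = 9.0000.
        Var[R] = 2*n_A*n_B*(2*n_A*n_B - n_A - n_B) / ((n_A+n_B)^2 * (n_A+n_B-1)) = 14336/3840 = 3.7333.
        SD[R] = 1.9322.
Step 4: Continuity-corrected z = (R + 0.5 - E[R]) / SD[R] = (8 + 0.5 - 9.0000) / 1.9322 = -0.2588.
Step 5: Two-sided p-value via normal approximation = 2*(1 - Phi(|z|)) = 0.795809.
Step 6: alpha = 0.1. fail to reject H0.

R = 8, z = -0.2588, p = 0.795809, fail to reject H0.


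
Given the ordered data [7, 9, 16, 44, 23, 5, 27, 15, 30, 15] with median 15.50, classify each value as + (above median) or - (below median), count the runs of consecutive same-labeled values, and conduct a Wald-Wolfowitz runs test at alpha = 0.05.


Step 1: Compute median = 15.50; label A = above, B = below.
Labels in order: BBAAABABAB  (n_A = 5, n_B = 5)
Step 2: Count runs R = 7.
Step 3: Under H0 (random ordering), E[R] = 2*n_A*n_B/(n_A+n_B) + 1 = 2*5*5/10 + 1 = 6.0000.
        Var[R] = 2*n_A*n_B*(2*n_A*n_B - n_A - n_B) / ((n_A+n_B)^2 * (n_A+n_B-1)) = 2000/900 = 2.2222.
        SD[R] = 1.4907.
Step 4: Continuity-corrected z = (R - 0.5 - E[R]) / SD[R] = (7 - 0.5 - 6.0000) / 1.4907 = 0.3354.
Step 5: Two-sided p-value via normal approximation = 2*(1 - Phi(|z|)) = 0.737316.
Step 6: alpha = 0.05. fail to reject H0.

R = 7, z = 0.3354, p = 0.737316, fail to reject H0.


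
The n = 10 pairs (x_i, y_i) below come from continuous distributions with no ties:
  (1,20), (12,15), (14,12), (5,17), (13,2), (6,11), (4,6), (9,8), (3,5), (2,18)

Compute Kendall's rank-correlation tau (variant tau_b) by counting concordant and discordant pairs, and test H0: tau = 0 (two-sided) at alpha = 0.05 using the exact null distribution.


Step 1: Enumerate the 45 unordered pairs (i,j) with i<j and classify each by sign(x_j-x_i) * sign(y_j-y_i).
  (1,2):dx=+11,dy=-5->D; (1,3):dx=+13,dy=-8->D; (1,4):dx=+4,dy=-3->D; (1,5):dx=+12,dy=-18->D
  (1,6):dx=+5,dy=-9->D; (1,7):dx=+3,dy=-14->D; (1,8):dx=+8,dy=-12->D; (1,9):dx=+2,dy=-15->D
  (1,10):dx=+1,dy=-2->D; (2,3):dx=+2,dy=-3->D; (2,4):dx=-7,dy=+2->D; (2,5):dx=+1,dy=-13->D
  (2,6):dx=-6,dy=-4->C; (2,7):dx=-8,dy=-9->C; (2,8):dx=-3,dy=-7->C; (2,9):dx=-9,dy=-10->C
  (2,10):dx=-10,dy=+3->D; (3,4):dx=-9,dy=+5->D; (3,5):dx=-1,dy=-10->C; (3,6):dx=-8,dy=-1->C
  (3,7):dx=-10,dy=-6->C; (3,8):dx=-5,dy=-4->C; (3,9):dx=-11,dy=-7->C; (3,10):dx=-12,dy=+6->D
  (4,5):dx=+8,dy=-15->D; (4,6):dx=+1,dy=-6->D; (4,7):dx=-1,dy=-11->C; (4,8):dx=+4,dy=-9->D
  (4,9):dx=-2,dy=-12->C; (4,10):dx=-3,dy=+1->D; (5,6):dx=-7,dy=+9->D; (5,7):dx=-9,dy=+4->D
  (5,8):dx=-4,dy=+6->D; (5,9):dx=-10,dy=+3->D; (5,10):dx=-11,dy=+16->D; (6,7):dx=-2,dy=-5->C
  (6,8):dx=+3,dy=-3->D; (6,9):dx=-3,dy=-6->C; (6,10):dx=-4,dy=+7->D; (7,8):dx=+5,dy=+2->C
  (7,9):dx=-1,dy=-1->C; (7,10):dx=-2,dy=+12->D; (8,9):dx=-6,dy=-3->C; (8,10):dx=-7,dy=+10->D
  (9,10):dx=-1,dy=+13->D
Step 2: C = 16, D = 29, total pairs = 45.
Step 3: tau = (C - D)/(n(n-1)/2) = (16 - 29)/45 = -0.288889.
Step 4: Exact two-sided p-value (enumerate n! = 3628800 permutations of y under H0): p = 0.291248.
Step 5: alpha = 0.05. fail to reject H0.

tau_b = -0.2889 (C=16, D=29), p = 0.291248, fail to reject H0.


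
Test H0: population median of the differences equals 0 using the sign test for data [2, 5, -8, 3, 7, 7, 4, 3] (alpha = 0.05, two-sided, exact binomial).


Step 1: Discard zero differences. Original n = 8; n_eff = number of nonzero differences = 8.
Nonzero differences (with sign): +2, +5, -8, +3, +7, +7, +4, +3
Step 2: Count signs: positive = 7, negative = 1.
Step 3: Under H0: P(positive) = 0.5, so the number of positives S ~ Bin(8, 0.5).
Step 4: Two-sided exact p-value = sum of Bin(8,0.5) probabilities at or below the observed probability = 0.070312.
Step 5: alpha = 0.05. fail to reject H0.

n_eff = 8, pos = 7, neg = 1, p = 0.070312, fail to reject H0.


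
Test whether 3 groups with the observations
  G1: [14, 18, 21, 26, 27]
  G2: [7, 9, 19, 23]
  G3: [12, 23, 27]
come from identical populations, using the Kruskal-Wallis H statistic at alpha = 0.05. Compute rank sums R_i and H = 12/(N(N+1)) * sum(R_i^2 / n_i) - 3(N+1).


Step 1: Combine all N = 12 observations and assign midranks.
sorted (value, group, rank): (7,G2,1), (9,G2,2), (12,G3,3), (14,G1,4), (18,G1,5), (19,G2,6), (21,G1,7), (23,G2,8.5), (23,G3,8.5), (26,G1,10), (27,G1,11.5), (27,G3,11.5)
Step 2: Sum ranks within each group.
R_1 = 37.5 (n_1 = 5)
R_2 = 17.5 (n_2 = 4)
R_3 = 23 (n_3 = 3)
Step 3: H = 12/(N(N+1)) * sum(R_i^2/n_i) - 3(N+1)
     = 12/(12*13) * (37.5^2/5 + 17.5^2/4 + 23^2/3) - 3*13
     = 0.076923 * 534.146 - 39
     = 2.088141.
Step 4: Ties present; correction factor C = 1 - 12/(12^3 - 12) = 0.993007. Corrected H = 2.088141 / 0.993007 = 2.102846.
Step 5: Under H0, H ~ chi^2(2); p-value = 0.349440.
Step 6: alpha = 0.05. fail to reject H0.

H = 2.1028, df = 2, p = 0.349440, fail to reject H0.


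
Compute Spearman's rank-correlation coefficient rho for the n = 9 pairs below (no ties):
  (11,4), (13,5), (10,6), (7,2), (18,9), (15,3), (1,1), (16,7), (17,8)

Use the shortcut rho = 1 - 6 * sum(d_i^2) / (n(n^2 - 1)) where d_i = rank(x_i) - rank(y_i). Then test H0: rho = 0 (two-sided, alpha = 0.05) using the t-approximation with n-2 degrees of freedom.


Step 1: Rank x and y separately (midranks; no ties here).
rank(x): 11->4, 13->5, 10->3, 7->2, 18->9, 15->6, 1->1, 16->7, 17->8
rank(y): 4->4, 5->5, 6->6, 2->2, 9->9, 3->3, 1->1, 7->7, 8->8
Step 2: d_i = R_x(i) - R_y(i); compute d_i^2.
  (4-4)^2=0, (5-5)^2=0, (3-6)^2=9, (2-2)^2=0, (9-9)^2=0, (6-3)^2=9, (1-1)^2=0, (7-7)^2=0, (8-8)^2=0
sum(d^2) = 18.
Step 3: rho = 1 - 6*18 / (9*(9^2 - 1)) = 1 - 108/720 = 0.850000.
Step 4: Under H0, t = rho * sqrt((n-2)/(1-rho^2)) = 4.2691 ~ t(7).
Step 5: Two-sided p-value from the t-distribution with 7 df = 0.003705.
Step 6: alpha = 0.05. reject H0.

rho = 0.8500, p = 0.003705, reject H0 at alpha = 0.05.


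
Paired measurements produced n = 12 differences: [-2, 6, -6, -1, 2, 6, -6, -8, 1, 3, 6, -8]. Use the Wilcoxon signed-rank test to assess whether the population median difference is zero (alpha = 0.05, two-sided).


Step 1: Drop any zero differences (none here) and take |d_i|.
|d| = [2, 6, 6, 1, 2, 6, 6, 8, 1, 3, 6, 8]
Step 2: Midrank |d_i| (ties get averaged ranks).
ranks: |2|->3.5, |6|->8, |6|->8, |1|->1.5, |2|->3.5, |6|->8, |6|->8, |8|->11.5, |1|->1.5, |3|->5, |6|->8, |8|->11.5
Step 3: Attach original signs; sum ranks with positive sign and with negative sign.
W+ = 8 + 3.5 + 8 + 1.5 + 5 + 8 = 34
W- = 3.5 + 8 + 1.5 + 8 + 11.5 + 11.5 = 44
(Check: W+ + W- = 78 should equal n(n+1)/2 = 78.)
Step 4: Test statistic W = min(W+, W-) = 34.
Step 5: Ties in |d|, so use the tie-corrected normal approximation.
        E[W] = n(n+1)/4 = 12*13/4 = 39.
        Tie groups: |d|=1 (t=2), |d|=2 (t=2), |d|=6 (t=5), |d|=8 (t=2); sum(t^3 - t) = 138.
        Var[W] = n(n+1)(2n+1)/24 - sum(t^3-t)/48 = 3900/24 - 138/48 = 159.625.
        z = (W - E[W]) / sqrt(Var[W]) = (34 - 39) / 12.6343 = -0.3957.
        Two-sided p = 2*Phi(z) = 0.692290.
Step 6: alpha = 0.05. fail to reject H0.

W+ = 34, W- = 44, W = min = 34, p = 0.692290, fail to reject H0.


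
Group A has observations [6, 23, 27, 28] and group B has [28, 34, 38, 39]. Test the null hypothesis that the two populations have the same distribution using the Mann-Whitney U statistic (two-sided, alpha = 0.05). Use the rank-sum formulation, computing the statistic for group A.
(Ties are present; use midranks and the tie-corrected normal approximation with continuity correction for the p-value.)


Step 1: Combine and sort all 8 observations; assign midranks.
sorted (value, group): (6,X), (23,X), (27,X), (28,X), (28,Y), (34,Y), (38,Y), (39,Y)
ranks: 6->1, 23->2, 27->3, 28->4.5, 28->4.5, 34->6, 38->7, 39->8
Step 2: Rank sum for X: R1 = 1 + 2 + 3 + 4.5 = 10.5.
Step 3: U_X = R1 - n1(n1+1)/2 = 10.5 - 4*5/2 = 10.5 - 10 = 0.5.
       U_Y = n1*n2 - U_X = 16 - 0.5 = 15.5.
Step 4: Ties are present, so use the tie-corrected normal approximation (with continuity correction) for the p-value.
Step 5: p-value = 0.042066; compare to alpha = 0.05. reject H0.

U_X = 0.5, p = 0.042066, reject H0 at alpha = 0.05.


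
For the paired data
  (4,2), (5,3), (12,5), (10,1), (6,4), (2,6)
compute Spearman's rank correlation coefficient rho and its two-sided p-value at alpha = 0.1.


Step 1: Rank x and y separately (midranks; no ties here).
rank(x): 4->2, 5->3, 12->6, 10->5, 6->4, 2->1
rank(y): 2->2, 3->3, 5->5, 1->1, 4->4, 6->6
Step 2: d_i = R_x(i) - R_y(i); compute d_i^2.
  (2-2)^2=0, (3-3)^2=0, (6-5)^2=1, (5-1)^2=16, (4-4)^2=0, (1-6)^2=25
sum(d^2) = 42.
Step 3: rho = 1 - 6*42 / (6*(6^2 - 1)) = 1 - 252/210 = -0.200000.
Step 4: Under H0, t = rho * sqrt((n-2)/(1-rho^2)) = -0.4082 ~ t(4).
Step 5: Two-sided p-value from the t-distribution with 4 df = 0.704000.
Step 6: alpha = 0.1. fail to reject H0.

rho = -0.2000, p = 0.704000, fail to reject H0 at alpha = 0.1.


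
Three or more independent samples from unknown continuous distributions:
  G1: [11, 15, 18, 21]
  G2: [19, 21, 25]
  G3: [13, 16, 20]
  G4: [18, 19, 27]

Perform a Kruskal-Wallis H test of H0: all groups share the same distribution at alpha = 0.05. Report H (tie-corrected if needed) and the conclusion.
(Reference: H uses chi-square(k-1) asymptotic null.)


Step 1: Combine all N = 13 observations and assign midranks.
sorted (value, group, rank): (11,G1,1), (13,G3,2), (15,G1,3), (16,G3,4), (18,G1,5.5), (18,G4,5.5), (19,G2,7.5), (19,G4,7.5), (20,G3,9), (21,G1,10.5), (21,G2,10.5), (25,G2,12), (27,G4,13)
Step 2: Sum ranks within each group.
R_1 = 20 (n_1 = 4)
R_2 = 30 (n_2 = 3)
R_3 = 15 (n_3 = 3)
R_4 = 26 (n_4 = 3)
Step 3: H = 12/(N(N+1)) * sum(R_i^2/n_i) - 3(N+1)
     = 12/(13*14) * (20^2/4 + 30^2/3 + 15^2/3 + 26^2/3) - 3*14
     = 0.065934 * 700.333 - 42
     = 4.175824.
Step 4: Ties present; correction factor C = 1 - 18/(13^3 - 13) = 0.991758. Corrected H = 4.175824 / 0.991758 = 4.210526.
Step 5: Under H0, H ~ chi^2(3); p-value = 0.239610.
Step 6: alpha = 0.05. fail to reject H0.

H = 4.2105, df = 3, p = 0.239610, fail to reject H0.
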